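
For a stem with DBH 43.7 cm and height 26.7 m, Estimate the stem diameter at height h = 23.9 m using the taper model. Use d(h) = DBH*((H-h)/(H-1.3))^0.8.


Taper: d(h) = DBH * ((H - h) / (H - 1.3))^0.8
Numerator = H - h = 26.7 - 23.9 = 2.8 m
Denominator = H - 1.3 = 26.7 - 1.3 = 25.4 m
Ratio = 2.8 / 25.4 = 0.11024
d = 43.7 * 0.11024^0.8 = 7.5 cm

7.5


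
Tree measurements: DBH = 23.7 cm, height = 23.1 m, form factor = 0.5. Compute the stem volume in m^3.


Formula: V = pi * (DBH/200)^2 * H * ff
Radius = DBH/200 = 23.7/200 = 0.1185 m
Radius^2 = 0.1185^2 = 0.01404225 m^2
V = pi * 0.01404225 * 23.1 * 0.5
V = 0.51 m^3

0.51


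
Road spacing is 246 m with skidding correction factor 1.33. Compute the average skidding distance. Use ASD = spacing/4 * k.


Formula: ASD = (spacing / 4) * correction
Uncorrected distance = spacing / 4 = 246 / 4 = 61.5 m
ASD = 61.5 * 1.33 = 82 m

82


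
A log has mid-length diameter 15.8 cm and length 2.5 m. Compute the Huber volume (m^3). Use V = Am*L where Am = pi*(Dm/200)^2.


Huber: V = Am * L,  Am = pi*(Dm/200)^2
Am = pi*(15.8/200)^2 = 0.019607 m^2
V = 0.019607*2.5 = 0.049 m^3

0.049


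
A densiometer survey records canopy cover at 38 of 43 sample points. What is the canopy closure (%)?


Formula: Canopy closure = covered points / total points * 100
Closure = 38 / 43 * 100
Closure = 0.8837 * 100 = 88.4%

88.4


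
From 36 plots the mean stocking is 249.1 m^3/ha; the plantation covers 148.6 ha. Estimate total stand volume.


Formula: Total Volume = Mean Volume per ha * Total Area
Total Volume = 249.1 m^3/ha * 148.6 ha
Total Volume = 37016 m^3

37016


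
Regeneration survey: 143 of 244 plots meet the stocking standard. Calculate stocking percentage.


Formula: Stocking % = stocked plots / total plots * 100
Stocking = 143 / 244 * 100
Stocking = 0.5861 * 100 = 58.6%

58.6


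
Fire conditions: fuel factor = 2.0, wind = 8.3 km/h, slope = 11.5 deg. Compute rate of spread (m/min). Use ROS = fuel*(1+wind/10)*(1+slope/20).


Formula: ROS = fuel * (1 + wind/10) * (1 + slope/20)
Wind factor = 1 + 8.3/10 = 1.83
Slope factor = 1 + 11.5/20 = 1.575
ROS = 2.0 * 1.83 * 1.575 = 5.76 m/min

5.76


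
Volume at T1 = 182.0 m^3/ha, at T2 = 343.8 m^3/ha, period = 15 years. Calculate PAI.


Formula: PAI = (V_T2 - V_T1) / (T2 - T1)
Volume increment = 343.8 - 182.0 = 161.8 m^3/ha
PAI = 161.8 / 15 = 10.79 m^3/ha/year

10.79


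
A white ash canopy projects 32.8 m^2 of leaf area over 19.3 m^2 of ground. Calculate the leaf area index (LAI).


Formula: LAI = total leaf area / ground area  (dimensionless)
LAI = 32.8 m^2 / 19.3 m^2
LAI = 1.7

1.7


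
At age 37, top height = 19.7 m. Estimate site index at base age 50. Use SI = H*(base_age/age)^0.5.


Formula: SI = H_dom * (base_age / age)^0.5
Age ratio = 50 / 37 = 1.35135
sqrt(age_ratio) = 1.16248
SI = 19.7 * 1.16248 = 22.9 m

22.9


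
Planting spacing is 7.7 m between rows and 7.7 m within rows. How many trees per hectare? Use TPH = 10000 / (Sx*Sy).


Formula: TPH = 10000 m^2/ha / (spacing_x * spacing_y)
Area per tree = 7.7 m * 7.7 m = 59.29 m^2
TPH = 10000 / 59.29 = 169 trees/ha

169


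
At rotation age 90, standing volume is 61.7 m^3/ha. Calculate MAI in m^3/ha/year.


Formula: MAI = Total Volume / Stand Age
MAI = 61.7 m^3/ha / 90 years
MAI = 0.69 m^3/ha/year

0.69


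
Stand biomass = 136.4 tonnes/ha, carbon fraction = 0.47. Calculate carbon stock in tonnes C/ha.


Formula: Carbon Stock = Biomass * Carbon Fraction
C = 136.4 t/ha * 0.47
C = 64.1 t C/ha

64.1


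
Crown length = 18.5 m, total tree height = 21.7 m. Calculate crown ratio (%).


Formula: Crown Ratio = (Crown Length / Total Height) * 100
CR = (18.5 m / 21.7 m) * 100
CR = 0.8525 * 100 = 85.3%

85.3


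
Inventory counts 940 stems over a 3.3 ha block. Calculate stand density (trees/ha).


Formula: Stand Density = N_trees / Area_ha
Density = 940 trees / 3.3 ha
Density = 285 trees/ha

285


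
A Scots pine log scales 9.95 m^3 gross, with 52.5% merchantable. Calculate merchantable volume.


Formula: MV = V_total * (merchantable_pct / 100)
Merchantable fraction = 52.5% / 100 = 0.525
MV = 9.95 m^3 * 0.525 = 5.224 m^3

5.224


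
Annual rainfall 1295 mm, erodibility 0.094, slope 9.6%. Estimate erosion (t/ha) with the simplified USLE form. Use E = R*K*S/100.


Formula: E = R * K * S / 100  (simplified USLE)
R * K = 1295 * 0.094 = 121.73
E = 121.73 * 9.6 / 100 = 11.69 t/ha

11.69


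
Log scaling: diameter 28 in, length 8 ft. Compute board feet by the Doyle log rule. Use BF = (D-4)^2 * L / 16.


Doyle: BF = (D - 4)^2 * L / 16
Adjusted diameter = 28 - 4 = 24 in
(D-4)^2 = 24^2 = 576
BF = 576 * 8 / 16 = 288 BF

288


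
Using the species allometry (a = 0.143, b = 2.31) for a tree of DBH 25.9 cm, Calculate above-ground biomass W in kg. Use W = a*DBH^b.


Formula: W = a * DBH^b  (allometric power law)
DBH^b = 25.9^2.31 = 1839.596
W = 0.143 * 1839.596 = 263.1 kg

263.1


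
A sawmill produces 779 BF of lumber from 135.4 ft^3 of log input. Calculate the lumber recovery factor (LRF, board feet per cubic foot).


Formula: LRF = Lumber Output (BF) / Log Input (ft^3)
LRF = 779 BF / 135.4 ft^3
LRF = 5.75 BF/ft^3

5.75


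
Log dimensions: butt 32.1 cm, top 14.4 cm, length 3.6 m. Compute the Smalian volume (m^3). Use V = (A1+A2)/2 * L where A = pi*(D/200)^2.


Smalian: V = (A1 + A2)/2 * L,  A = pi*(D/200)^2
A1 = pi*(32.1/200)^2 = 0.080928 m^2
A2 = pi*(14.4/200)^2 = 0.016286 m^2
V = (0.080928+0.016286)/2*3.6 = 0.175 m^3

0.175


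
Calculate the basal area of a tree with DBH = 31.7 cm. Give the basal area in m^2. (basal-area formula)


Formula: BA = pi * (DBH/2)^2 / 10000  (cm^2 to m^2)
Radius = DBH/2 = 31.7/2 = 15.85 cm
BA = pi * 15.85^2 / 10000
   = 789.2388 cm^2 / 10000
   = 0.0789 m^2

0.0789


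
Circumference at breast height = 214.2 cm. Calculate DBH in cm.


Formula: DBH = C / pi
DBH = 214.2 / pi
pi = 3.14159...
DBH = 68.2 cm

68.2


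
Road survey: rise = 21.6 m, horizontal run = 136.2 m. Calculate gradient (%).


Formula: Gradient = rise / run * 100
Gradient = 21.6 / 136.2 * 100 = 15.9%

15.9


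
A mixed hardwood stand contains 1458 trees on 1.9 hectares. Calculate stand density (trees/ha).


Formula: Stand Density = N_trees / Area_ha
Density = 1458 trees / 1.9 ha
Density = 767 trees/ha

767


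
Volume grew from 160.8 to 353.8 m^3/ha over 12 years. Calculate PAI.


Formula: PAI = (V_T2 - V_T1) / (T2 - T1)
Volume increment = 353.8 - 160.8 = 193.0 m^3/ha
PAI = 193.0 / 12 = 16.08 m^3/ha/year

16.08


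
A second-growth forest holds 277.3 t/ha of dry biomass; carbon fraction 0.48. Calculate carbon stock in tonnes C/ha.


Formula: Carbon Stock = Biomass * Carbon Fraction
C = 277.3 t/ha * 0.48
C = 133.1 t C/ha

133.1


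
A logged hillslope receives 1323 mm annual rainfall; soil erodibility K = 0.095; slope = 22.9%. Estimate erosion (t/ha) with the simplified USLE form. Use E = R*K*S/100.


Formula: E = R * K * S / 100  (simplified USLE)
R * K = 1323 * 0.095 = 125.685
E = 125.685 * 22.9 / 100 = 28.78 t/ha

28.78


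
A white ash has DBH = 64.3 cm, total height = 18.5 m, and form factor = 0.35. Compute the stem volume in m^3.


Formula: V = pi * (DBH/200)^2 * H * ff
Radius = DBH/200 = 64.3/200 = 0.3215 m
Radius^2 = 0.3215^2 = 0.10336225 m^2
V = pi * 0.10336225 * 18.5 * 0.35
V = 2.103 m^3

2.103


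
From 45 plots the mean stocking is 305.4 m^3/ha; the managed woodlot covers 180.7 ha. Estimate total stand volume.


Formula: Total Volume = Mean Volume per ha * Total Area
Total Volume = 305.4 m^3/ha * 180.7 ha
Total Volume = 55186 m^3

55186


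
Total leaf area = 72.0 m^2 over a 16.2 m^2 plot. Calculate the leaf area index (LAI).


Formula: LAI = total leaf area / ground area  (dimensionless)
LAI = 72.0 m^2 / 16.2 m^2
LAI = 4.44

4.44


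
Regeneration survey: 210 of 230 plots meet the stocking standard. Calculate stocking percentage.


Formula: Stocking % = stocked plots / total plots * 100
Stocking = 210 / 230 * 100
Stocking = 0.913 * 100 = 91.3%

91.3


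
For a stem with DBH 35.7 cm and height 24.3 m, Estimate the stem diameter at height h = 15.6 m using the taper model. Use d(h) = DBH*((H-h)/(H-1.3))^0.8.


Taper: d(h) = DBH * ((H - h) / (H - 1.3))^0.8
Numerator = H - h = 24.3 - 15.6 = 8.7 m
Denominator = H - 1.3 = 24.3 - 1.3 = 23.0 m
Ratio = 8.7 / 23.0 = 0.37826
d = 35.7 * 0.37826^0.8 = 16.4 cm

16.4


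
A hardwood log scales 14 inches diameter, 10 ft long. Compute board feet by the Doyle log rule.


Doyle: BF = (D - 4)^2 * L / 16
Adjusted diameter = 14 - 4 = 10 in
(D-4)^2 = 10^2 = 100
BF = 100 * 10 / 16 = 63 BF

63


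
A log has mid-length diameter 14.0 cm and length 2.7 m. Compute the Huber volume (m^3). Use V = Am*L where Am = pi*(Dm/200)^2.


Huber: V = Am * L,  Am = pi*(Dm/200)^2
Am = pi*(14.0/200)^2 = 0.015394 m^2
V = 0.015394*2.7 = 0.0416 m^3

0.0416


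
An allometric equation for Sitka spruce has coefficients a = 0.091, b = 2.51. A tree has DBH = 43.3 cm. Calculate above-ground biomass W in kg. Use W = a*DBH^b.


Formula: W = a * DBH^b  (allometric power law)
DBH^b = 43.3^2.51 = 12811.0469
W = 0.091 * 12811.0469 = 1165.8 kg

1165.8


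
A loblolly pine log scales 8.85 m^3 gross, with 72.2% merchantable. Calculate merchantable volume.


Formula: MV = V_total * (merchantable_pct / 100)
Merchantable fraction = 72.2% / 100 = 0.722
MV = 8.85 m^3 * 0.722 = 6.39 m^3

6.39


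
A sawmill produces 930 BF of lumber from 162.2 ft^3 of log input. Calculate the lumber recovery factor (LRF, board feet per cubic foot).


Formula: LRF = Lumber Output (BF) / Log Input (ft^3)
LRF = 930 BF / 162.2 ft^3
LRF = 5.73 BF/ft^3

5.73


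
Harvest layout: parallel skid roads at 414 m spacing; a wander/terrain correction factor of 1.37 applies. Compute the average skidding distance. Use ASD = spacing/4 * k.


Formula: ASD = (spacing / 4) * correction
Uncorrected distance = spacing / 4 = 414 / 4 = 103.5 m
ASD = 103.5 * 1.37 = 142 m

142


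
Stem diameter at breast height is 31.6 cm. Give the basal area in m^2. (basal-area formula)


Formula: BA = pi * (DBH/2)^2 / 10000  (cm^2 to m^2)
Radius = DBH/2 = 31.6/2 = 15.8 cm
BA = pi * 15.8^2 / 10000
   = 784.2672 cm^2 / 10000
   = 0.0784 m^2

0.0784


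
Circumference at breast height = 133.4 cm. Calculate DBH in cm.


Formula: DBH = C / pi
DBH = 133.4 / pi
pi = 3.14159...
DBH = 42.5 cm

42.5


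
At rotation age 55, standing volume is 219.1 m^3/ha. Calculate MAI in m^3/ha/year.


Formula: MAI = Total Volume / Stand Age
MAI = 219.1 m^3/ha / 55 years
MAI = 3.98 m^3/ha/year

3.98


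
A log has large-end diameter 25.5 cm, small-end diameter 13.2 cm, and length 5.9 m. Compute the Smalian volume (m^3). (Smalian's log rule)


Smalian: V = (A1 + A2)/2 * L,  A = pi*(D/200)^2
A1 = pi*(25.5/200)^2 = 0.051071 m^2
A2 = pi*(13.2/200)^2 = 0.013685 m^2
V = (0.051071+0.013685)/2*5.9 = 0.191 m^3

0.191


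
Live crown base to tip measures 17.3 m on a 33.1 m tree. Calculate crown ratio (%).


Formula: Crown Ratio = (Crown Length / Total Height) * 100
CR = (17.3 m / 33.1 m) * 100
CR = 0.5227 * 100 = 52.3%

52.3


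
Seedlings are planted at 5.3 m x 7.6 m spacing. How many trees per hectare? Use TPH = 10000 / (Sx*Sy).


Formula: TPH = 10000 m^2/ha / (spacing_x * spacing_y)
Area per tree = 5.3 m * 7.6 m = 40.28 m^2
TPH = 10000 / 40.28 = 248 trees/ha

248


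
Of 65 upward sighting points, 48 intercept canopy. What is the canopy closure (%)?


Formula: Canopy closure = covered points / total points * 100
Closure = 48 / 65 * 100
Closure = 0.7385 * 100 = 73.8%

73.8


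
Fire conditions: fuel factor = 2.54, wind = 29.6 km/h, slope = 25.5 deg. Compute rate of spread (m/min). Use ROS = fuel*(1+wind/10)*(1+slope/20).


Formula: ROS = fuel * (1 + wind/10) * (1 + slope/20)
Wind factor = 1 + 29.6/10 = 3.96
Slope factor = 1 + 25.5/20 = 2.275
ROS = 2.54 * 3.96 * 2.275 = 22.88 m/min

22.88


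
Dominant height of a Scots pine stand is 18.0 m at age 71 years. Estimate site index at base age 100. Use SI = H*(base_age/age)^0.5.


Formula: SI = H_dom * (base_age / age)^0.5
Age ratio = 100 / 71 = 1.40845
sqrt(age_ratio) = 1.18678
SI = 18.0 * 1.18678 = 21.4 m

21.4


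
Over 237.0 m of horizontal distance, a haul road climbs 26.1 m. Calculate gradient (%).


Formula: Gradient = rise / run * 100
Gradient = 26.1 / 237.0 * 100 = 11.0%

11.0


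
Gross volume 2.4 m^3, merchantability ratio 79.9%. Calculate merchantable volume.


Formula: MV = V_total * (merchantable_pct / 100)
Merchantable fraction = 79.9% / 100 = 0.799
MV = 2.4 m^3 * 0.799 = 1.918 m^3

1.918


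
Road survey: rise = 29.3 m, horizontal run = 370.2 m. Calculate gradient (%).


Formula: Gradient = rise / run * 100
Gradient = 29.3 / 370.2 * 100 = 7.9%

7.9


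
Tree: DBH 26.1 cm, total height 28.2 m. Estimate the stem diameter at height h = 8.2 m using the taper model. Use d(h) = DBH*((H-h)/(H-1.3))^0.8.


Taper: d(h) = DBH * ((H - h) / (H - 1.3))^0.8
Numerator = H - h = 28.2 - 8.2 = 20.0 m
Denominator = H - 1.3 = 28.2 - 1.3 = 26.9 m
Ratio = 20.0 / 26.9 = 0.74349
d = 26.1 * 0.74349^0.8 = 20.6 cm

20.6


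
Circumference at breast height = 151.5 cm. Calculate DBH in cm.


Formula: DBH = C / pi
DBH = 151.5 / pi
pi = 3.14159...
DBH = 48.2 cm

48.2


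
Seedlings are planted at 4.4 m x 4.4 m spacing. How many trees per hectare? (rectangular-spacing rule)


Formula: TPH = 10000 m^2/ha / (spacing_x * spacing_y)
Area per tree = 4.4 m * 4.4 m = 19.36 m^2
TPH = 10000 / 19.36 = 517 trees/ha

517


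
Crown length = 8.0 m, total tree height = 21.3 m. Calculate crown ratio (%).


Formula: Crown Ratio = (Crown Length / Total Height) * 100
CR = (8.0 m / 21.3 m) * 100
CR = 0.3756 * 100 = 37.6%

37.6


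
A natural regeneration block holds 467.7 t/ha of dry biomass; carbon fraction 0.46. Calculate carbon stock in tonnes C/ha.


Formula: Carbon Stock = Biomass * Carbon Fraction
C = 467.7 t/ha * 0.46
C = 215.1 t C/ha

215.1


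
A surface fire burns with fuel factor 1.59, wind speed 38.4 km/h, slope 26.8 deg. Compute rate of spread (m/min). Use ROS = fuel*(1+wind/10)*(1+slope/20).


Formula: ROS = fuel * (1 + wind/10) * (1 + slope/20)
Wind factor = 1 + 38.4/10 = 4.84
Slope factor = 1 + 26.8/20 = 2.34
ROS = 1.59 * 4.84 * 2.34 = 18.01 m/min

18.01


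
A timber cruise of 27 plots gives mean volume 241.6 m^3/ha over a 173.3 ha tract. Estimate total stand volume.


Formula: Total Volume = Mean Volume per ha * Total Area
Total Volume = 241.6 m^3/ha * 173.3 ha
Total Volume = 41869 m^3

41869


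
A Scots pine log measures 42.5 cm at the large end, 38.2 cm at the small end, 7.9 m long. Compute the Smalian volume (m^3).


Smalian: V = (A1 + A2)/2 * L,  A = pi*(D/200)^2
A1 = pi*(42.5/200)^2 = 0.141863 m^2
A2 = pi*(38.2/200)^2 = 0.114608 m^2
V = (0.141863+0.114608)/2*7.9 = 1.0131 m^3

1.0131


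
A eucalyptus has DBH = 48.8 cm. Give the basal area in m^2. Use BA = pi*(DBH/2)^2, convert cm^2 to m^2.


Formula: BA = pi * (DBH/2)^2 / 10000  (cm^2 to m^2)
Radius = DBH/2 = 48.8/2 = 24.4 cm
BA = pi * 24.4^2 / 10000
   = 1870.3786 cm^2 / 10000
   = 0.187 m^2

0.187


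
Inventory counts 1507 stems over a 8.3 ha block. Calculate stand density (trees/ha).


Formula: Stand Density = N_trees / Area_ha
Density = 1507 trees / 8.3 ha
Density = 182 trees/ha

182


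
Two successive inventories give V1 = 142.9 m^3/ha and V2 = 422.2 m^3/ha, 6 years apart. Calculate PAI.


Formula: PAI = (V_T2 - V_T1) / (T2 - T1)
Volume increment = 422.2 - 142.9 = 279.3 m^3/ha
PAI = 279.3 / 6 = 46.55 m^3/ha/year

46.55


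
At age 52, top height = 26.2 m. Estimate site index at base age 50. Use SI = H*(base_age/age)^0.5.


Formula: SI = H_dom * (base_age / age)^0.5
Age ratio = 50 / 52 = 0.96154
sqrt(age_ratio) = 0.98058
SI = 26.2 * 0.98058 = 25.7 m

25.7


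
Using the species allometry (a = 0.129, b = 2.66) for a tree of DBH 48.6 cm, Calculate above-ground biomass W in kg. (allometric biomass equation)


Formula: W = a * DBH^b  (allometric power law)
DBH^b = 48.6^2.66 = 30651.5525
W = 0.129 * 30651.5525 = 3954.1 kg

3954.1


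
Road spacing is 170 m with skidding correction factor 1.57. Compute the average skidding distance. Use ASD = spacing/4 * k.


Formula: ASD = (spacing / 4) * correction
Uncorrected distance = spacing / 4 = 170 / 4 = 42.5 m
ASD = 42.5 * 1.57 = 67 m

67


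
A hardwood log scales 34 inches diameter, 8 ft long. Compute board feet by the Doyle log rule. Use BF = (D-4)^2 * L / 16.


Doyle: BF = (D - 4)^2 * L / 16
Adjusted diameter = 34 - 4 = 30 in
(D-4)^2 = 30^2 = 900
BF = 900 * 8 / 16 = 450 BF

450


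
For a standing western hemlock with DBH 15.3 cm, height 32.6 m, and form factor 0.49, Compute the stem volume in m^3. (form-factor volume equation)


Formula: V = pi * (DBH/200)^2 * H * ff
Radius = DBH/200 = 15.3/200 = 0.0765 m
Radius^2 = 0.0765^2 = 0.00585225 m^2
V = pi * 0.00585225 * 32.6 * 0.49
V = 0.294 m^3

0.294


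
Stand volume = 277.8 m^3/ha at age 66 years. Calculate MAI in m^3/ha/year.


Formula: MAI = Total Volume / Stand Age
MAI = 277.8 m^3/ha / 66 years
MAI = 4.21 m^3/ha/year

4.21


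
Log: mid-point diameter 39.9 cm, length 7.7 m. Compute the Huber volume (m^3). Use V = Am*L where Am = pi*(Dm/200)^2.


Huber: V = Am * L,  Am = pi*(Dm/200)^2
Am = pi*(39.9/200)^2 = 0.125036 m^2
V = 0.125036*7.7 = 0.9628 m^3

0.9628


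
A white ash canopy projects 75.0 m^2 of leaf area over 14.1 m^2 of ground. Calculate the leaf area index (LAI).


Formula: LAI = total leaf area / ground area  (dimensionless)
LAI = 75.0 m^2 / 14.1 m^2
LAI = 5.32

5.32


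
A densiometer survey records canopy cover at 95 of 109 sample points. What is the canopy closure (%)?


Formula: Canopy closure = covered points / total points * 100
Closure = 95 / 109 * 100
Closure = 0.8716 * 100 = 87.2%

87.2


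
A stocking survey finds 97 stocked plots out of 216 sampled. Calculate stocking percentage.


Formula: Stocking % = stocked plots / total plots * 100
Stocking = 97 / 216 * 100
Stocking = 0.4491 * 100 = 44.9%

44.9


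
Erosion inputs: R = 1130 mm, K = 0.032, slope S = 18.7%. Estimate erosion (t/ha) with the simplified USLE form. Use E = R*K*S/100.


Formula: E = R * K * S / 100  (simplified USLE)
R * K = 1130 * 0.032 = 36.16
E = 36.16 * 18.7 / 100 = 6.76 t/ha

6.76


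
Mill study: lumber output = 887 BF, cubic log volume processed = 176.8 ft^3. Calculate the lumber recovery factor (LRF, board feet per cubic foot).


Formula: LRF = Lumber Output (BF) / Log Input (ft^3)
LRF = 887 BF / 176.8 ft^3
LRF = 5.02 BF/ft^3

5.02


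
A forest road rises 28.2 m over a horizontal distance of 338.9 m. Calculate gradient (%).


Formula: Gradient = rise / run * 100
Gradient = 28.2 / 338.9 * 100 = 8.3%

8.3


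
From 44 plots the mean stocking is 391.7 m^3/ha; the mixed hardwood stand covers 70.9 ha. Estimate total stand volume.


Formula: Total Volume = Mean Volume per ha * Total Area
Total Volume = 391.7 m^3/ha * 70.9 ha
Total Volume = 27772 m^3

27772


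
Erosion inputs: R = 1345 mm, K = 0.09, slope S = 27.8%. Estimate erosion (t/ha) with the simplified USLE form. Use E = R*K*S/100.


Formula: E = R * K * S / 100  (simplified USLE)
R * K = 1345 * 0.09 = 121.05
E = 121.05 * 27.8 / 100 = 33.65 t/ha

33.65


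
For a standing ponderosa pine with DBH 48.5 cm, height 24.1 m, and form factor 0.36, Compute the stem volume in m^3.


Formula: V = pi * (DBH/200)^2 * H * ff
Radius = DBH/200 = 48.5/200 = 0.2425 m
Radius^2 = 0.2425^2 = 0.05880625 m^2
V = pi * 0.05880625 * 24.1 * 0.36
V = 1.603 m^3

1.603


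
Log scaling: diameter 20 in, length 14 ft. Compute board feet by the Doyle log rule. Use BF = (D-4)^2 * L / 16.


Doyle: BF = (D - 4)^2 * L / 16
Adjusted diameter = 20 - 4 = 16 in
(D-4)^2 = 16^2 = 256
BF = 256 * 14 / 16 = 224 BF

224


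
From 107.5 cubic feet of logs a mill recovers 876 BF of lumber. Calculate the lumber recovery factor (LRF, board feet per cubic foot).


Formula: LRF = Lumber Output (BF) / Log Input (ft^3)
LRF = 876 BF / 107.5 ft^3
LRF = 8.15 BF/ft^3

8.15


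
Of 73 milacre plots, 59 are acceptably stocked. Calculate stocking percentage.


Formula: Stocking % = stocked plots / total plots * 100
Stocking = 59 / 73 * 100
Stocking = 0.8082 * 100 = 80.8%

80.8


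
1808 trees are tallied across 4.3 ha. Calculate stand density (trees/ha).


Formula: Stand Density = N_trees / Area_ha
Density = 1808 trees / 4.3 ha
Density = 420 trees/ha

420


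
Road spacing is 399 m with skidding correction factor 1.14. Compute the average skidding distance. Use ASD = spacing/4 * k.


Formula: ASD = (spacing / 4) * correction
Uncorrected distance = spacing / 4 = 399 / 4 = 99.75 m
ASD = 99.75 * 1.14 = 114 m

114


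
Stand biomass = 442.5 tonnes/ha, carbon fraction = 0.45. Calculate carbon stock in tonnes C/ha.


Formula: Carbon Stock = Biomass * Carbon Fraction
C = 442.5 t/ha * 0.45
C = 199.1 t C/ha

199.1


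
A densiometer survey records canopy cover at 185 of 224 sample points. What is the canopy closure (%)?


Formula: Canopy closure = covered points / total points * 100
Closure = 185 / 224 * 100
Closure = 0.8259 * 100 = 82.6%

82.6


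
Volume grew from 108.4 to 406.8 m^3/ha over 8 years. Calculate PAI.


Formula: PAI = (V_T2 - V_T1) / (T2 - T1)
Volume increment = 406.8 - 108.4 = 298.4 m^3/ha
PAI = 298.4 / 8 = 37.3 m^3/ha/year

37.3


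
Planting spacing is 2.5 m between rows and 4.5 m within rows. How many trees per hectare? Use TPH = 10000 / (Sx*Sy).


Formula: TPH = 10000 m^2/ha / (spacing_x * spacing_y)
Area per tree = 2.5 m * 4.5 m = 11.25 m^2
TPH = 10000 / 11.25 = 889 trees/ha

889


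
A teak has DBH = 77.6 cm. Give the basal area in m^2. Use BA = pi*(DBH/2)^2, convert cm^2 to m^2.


Formula: BA = pi * (DBH/2)^2 / 10000  (cm^2 to m^2)
Radius = DBH/2 = 77.6/2 = 38.8 cm
BA = pi * 38.8^2 / 10000
   = 4729.4792 cm^2 / 10000
   = 0.4729 m^2

0.4729


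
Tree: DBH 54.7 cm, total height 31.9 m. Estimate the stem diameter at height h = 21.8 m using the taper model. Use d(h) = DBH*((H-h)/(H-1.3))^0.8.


Taper: d(h) = DBH * ((H - h) / (H - 1.3))^0.8
Numerator = H - h = 31.9 - 21.8 = 10.1 m
Denominator = H - 1.3 = 31.9 - 1.3 = 30.6 m
Ratio = 10.1 / 30.6 = 0.33007
d = 54.7 * 0.33007^0.8 = 22.5 cm

22.5


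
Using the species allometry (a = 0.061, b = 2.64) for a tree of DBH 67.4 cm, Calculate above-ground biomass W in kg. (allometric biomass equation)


Formula: W = a * DBH^b  (allometric power law)
DBH^b = 67.4^2.64 = 67245.3296
W = 0.061 * 67245.3296 = 4102.0 kg

4102.0


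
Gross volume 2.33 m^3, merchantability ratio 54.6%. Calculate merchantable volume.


Formula: MV = V_total * (merchantable_pct / 100)
Merchantable fraction = 54.6% / 100 = 0.546
MV = 2.33 m^3 * 0.546 = 1.272 m^3

1.272


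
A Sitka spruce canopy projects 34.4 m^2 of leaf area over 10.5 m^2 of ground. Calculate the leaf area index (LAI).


Formula: LAI = total leaf area / ground area  (dimensionless)
LAI = 34.4 m^2 / 10.5 m^2
LAI = 3.28

3.28


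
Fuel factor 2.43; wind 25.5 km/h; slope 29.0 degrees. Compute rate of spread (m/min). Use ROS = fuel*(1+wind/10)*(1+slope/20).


Formula: ROS = fuel * (1 + wind/10) * (1 + slope/20)
Wind factor = 1 + 25.5/10 = 3.55
Slope factor = 1 + 29.0/20 = 2.45
ROS = 2.43 * 3.55 * 2.45 = 21.13 m/min

21.13


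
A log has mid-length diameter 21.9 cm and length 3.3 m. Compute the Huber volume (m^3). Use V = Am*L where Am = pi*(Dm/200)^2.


Huber: V = Am * L,  Am = pi*(Dm/200)^2
Am = pi*(21.9/200)^2 = 0.037668 m^2
V = 0.037668*3.3 = 0.1243 m^3

0.1243


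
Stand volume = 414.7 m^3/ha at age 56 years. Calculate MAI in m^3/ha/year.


Formula: MAI = Total Volume / Stand Age
MAI = 414.7 m^3/ha / 56 years
MAI = 7.41 m^3/ha/year

7.41


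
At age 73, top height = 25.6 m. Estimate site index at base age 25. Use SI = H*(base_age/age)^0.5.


Formula: SI = H_dom * (base_age / age)^0.5
Age ratio = 25 / 73 = 0.34247
sqrt(age_ratio) = 0.58521
SI = 25.6 * 0.58521 = 15.0 m

15.0


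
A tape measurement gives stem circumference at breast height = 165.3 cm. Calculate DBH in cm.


Formula: DBH = C / pi
DBH = 165.3 / pi
pi = 3.14159...
DBH = 52.6 cm

52.6


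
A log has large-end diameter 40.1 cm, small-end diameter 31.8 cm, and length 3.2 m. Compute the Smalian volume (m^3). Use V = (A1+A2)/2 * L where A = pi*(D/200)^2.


Smalian: V = (A1 + A2)/2 * L,  A = pi*(D/200)^2
A1 = pi*(40.1/200)^2 = 0.126293 m^2
A2 = pi*(31.8/200)^2 = 0.079423 m^2
V = (0.126293+0.079423)/2*3.2 = 0.3291 m^3

0.3291


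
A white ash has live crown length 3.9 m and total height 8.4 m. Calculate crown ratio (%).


Formula: Crown Ratio = (Crown Length / Total Height) * 100
CR = (3.9 m / 8.4 m) * 100
CR = 0.4643 * 100 = 46.4%

46.4


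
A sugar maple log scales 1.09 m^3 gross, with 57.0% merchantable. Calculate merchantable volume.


Formula: MV = V_total * (merchantable_pct / 100)
Merchantable fraction = 57.0% / 100 = 0.57
MV = 1.09 m^3 * 0.57 = 0.621 m^3

0.621


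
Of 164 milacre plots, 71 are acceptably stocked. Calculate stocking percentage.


Formula: Stocking % = stocked plots / total plots * 100
Stocking = 71 / 164 * 100
Stocking = 0.4329 * 100 = 43.3%

43.3


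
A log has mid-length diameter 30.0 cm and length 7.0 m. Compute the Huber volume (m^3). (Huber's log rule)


Huber: V = Am * L,  Am = pi*(Dm/200)^2
Am = pi*(30.0/200)^2 = 0.070686 m^2
V = 0.070686*7.0 = 0.4948 m^3

0.4948


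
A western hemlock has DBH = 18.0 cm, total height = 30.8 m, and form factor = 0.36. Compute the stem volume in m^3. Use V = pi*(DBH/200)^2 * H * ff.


Formula: V = pi * (DBH/200)^2 * H * ff
Radius = DBH/200 = 18.0/200 = 0.09 m
Radius^2 = 0.09^2 = 0.0081 m^2
V = pi * 0.0081 * 30.8 * 0.36
V = 0.282 m^3

0.282


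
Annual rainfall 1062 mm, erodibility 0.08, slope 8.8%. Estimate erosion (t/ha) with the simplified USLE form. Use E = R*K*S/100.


Formula: E = R * K * S / 100  (simplified USLE)
R * K = 1062 * 0.08 = 84.96
E = 84.96 * 8.8 / 100 = 7.48 t/ha

7.48


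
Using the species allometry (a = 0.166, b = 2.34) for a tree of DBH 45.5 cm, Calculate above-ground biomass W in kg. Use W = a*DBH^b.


Formula: W = a * DBH^b  (allometric power law)
DBH^b = 45.5^2.34 = 7581.3521
W = 0.166 * 7581.3521 = 1258.5 kg

1258.5


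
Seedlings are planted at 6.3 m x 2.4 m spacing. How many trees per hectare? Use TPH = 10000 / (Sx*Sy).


Formula: TPH = 10000 m^2/ha / (spacing_x * spacing_y)
Area per tree = 6.3 m * 2.4 m = 15.12 m^2
TPH = 10000 / 15.12 = 661 trees/ha

661


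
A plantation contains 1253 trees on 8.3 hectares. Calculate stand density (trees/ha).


Formula: Stand Density = N_trees / Area_ha
Density = 1253 trees / 8.3 ha
Density = 151 trees/ha

151


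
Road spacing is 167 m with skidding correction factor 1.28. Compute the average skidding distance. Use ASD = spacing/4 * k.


Formula: ASD = (spacing / 4) * correction
Uncorrected distance = spacing / 4 = 167 / 4 = 41.75 m
ASD = 41.75 * 1.28 = 53 m

53


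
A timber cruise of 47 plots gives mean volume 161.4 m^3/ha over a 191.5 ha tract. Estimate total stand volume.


Formula: Total Volume = Mean Volume per ha * Total Area
Total Volume = 161.4 m^3/ha * 191.5 ha
Total Volume = 30908 m^3

30908


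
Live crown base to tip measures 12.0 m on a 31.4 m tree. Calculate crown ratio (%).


Formula: Crown Ratio = (Crown Length / Total Height) * 100
CR = (12.0 m / 31.4 m) * 100
CR = 0.3822 * 100 = 38.2%

38.2


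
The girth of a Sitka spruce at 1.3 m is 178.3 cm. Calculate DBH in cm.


Formula: DBH = C / pi
DBH = 178.3 / pi
pi = 3.14159...
DBH = 56.8 cm

56.8


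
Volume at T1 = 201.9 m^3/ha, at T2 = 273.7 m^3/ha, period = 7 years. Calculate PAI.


Formula: PAI = (V_T2 - V_T1) / (T2 - T1)
Volume increment = 273.7 - 201.9 = 71.8 m^3/ha
PAI = 71.8 / 7 = 10.26 m^3/ha/year

10.26


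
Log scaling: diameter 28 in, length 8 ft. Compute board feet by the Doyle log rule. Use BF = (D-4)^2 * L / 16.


Doyle: BF = (D - 4)^2 * L / 16
Adjusted diameter = 28 - 4 = 24 in
(D-4)^2 = 24^2 = 576
BF = 576 * 8 / 16 = 288 BF

288


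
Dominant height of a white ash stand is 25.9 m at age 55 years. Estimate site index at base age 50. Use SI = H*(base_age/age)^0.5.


Formula: SI = H_dom * (base_age / age)^0.5
Age ratio = 50 / 55 = 0.90909
sqrt(age_ratio) = 0.95346
SI = 25.9 * 0.95346 = 24.7 m

24.7


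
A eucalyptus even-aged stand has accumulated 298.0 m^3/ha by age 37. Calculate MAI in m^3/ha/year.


Formula: MAI = Total Volume / Stand Age
MAI = 298.0 m^3/ha / 37 years
MAI = 8.05 m^3/ha/year

8.05


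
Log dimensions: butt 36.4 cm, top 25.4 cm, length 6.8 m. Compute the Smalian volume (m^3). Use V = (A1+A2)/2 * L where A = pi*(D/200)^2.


Smalian: V = (A1 + A2)/2 * L,  A = pi*(D/200)^2
A1 = pi*(36.4/200)^2 = 0.104062 m^2
A2 = pi*(25.4/200)^2 = 0.050671 m^2
V = (0.104062+0.050671)/2*6.8 = 0.5261 m^3

0.5261


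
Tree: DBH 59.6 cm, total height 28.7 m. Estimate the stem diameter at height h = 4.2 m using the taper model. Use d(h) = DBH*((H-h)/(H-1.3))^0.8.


Taper: d(h) = DBH * ((H - h) / (H - 1.3))^0.8
Numerator = H - h = 28.7 - 4.2 = 24.5 m
Denominator = H - 1.3 = 28.7 - 1.3 = 27.4 m
Ratio = 24.5 / 27.4 = 0.89416
d = 59.6 * 0.89416^0.8 = 54.5 cm

54.5


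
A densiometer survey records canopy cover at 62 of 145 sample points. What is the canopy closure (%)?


Formula: Canopy closure = covered points / total points * 100
Closure = 62 / 145 * 100
Closure = 0.4276 * 100 = 42.8%

42.8


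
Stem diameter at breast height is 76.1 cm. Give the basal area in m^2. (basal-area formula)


Formula: BA = pi * (DBH/2)^2 / 10000  (cm^2 to m^2)
Radius = DBH/2 = 76.1/2 = 38.05 cm
BA = pi * 38.05^2 / 10000
   = 4548.4057 cm^2 / 10000
   = 0.4548 m^2

0.4548


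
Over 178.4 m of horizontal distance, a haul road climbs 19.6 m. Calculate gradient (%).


Formula: Gradient = rise / run * 100
Gradient = 19.6 / 178.4 * 100 = 11.0%

11.0


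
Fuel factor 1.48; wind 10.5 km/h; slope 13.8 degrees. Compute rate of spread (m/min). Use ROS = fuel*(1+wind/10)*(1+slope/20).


Formula: ROS = fuel * (1 + wind/10) * (1 + slope/20)
Wind factor = 1 + 10.5/10 = 2.05
Slope factor = 1 + 13.8/20 = 1.69
ROS = 1.48 * 2.05 * 1.69 = 5.13 m/min

5.13


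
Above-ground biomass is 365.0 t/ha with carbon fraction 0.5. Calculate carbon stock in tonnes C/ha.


Formula: Carbon Stock = Biomass * Carbon Fraction
C = 365.0 t/ha * 0.5
C = 182.5 t C/ha

182.5


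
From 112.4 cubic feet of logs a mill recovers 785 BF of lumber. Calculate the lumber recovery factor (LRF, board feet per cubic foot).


Formula: LRF = Lumber Output (BF) / Log Input (ft^3)
LRF = 785 BF / 112.4 ft^3
LRF = 6.98 BF/ft^3

6.98


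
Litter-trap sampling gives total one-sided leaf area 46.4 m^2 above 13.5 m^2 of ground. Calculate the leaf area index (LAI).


Formula: LAI = total leaf area / ground area  (dimensionless)
LAI = 46.4 m^2 / 13.5 m^2
LAI = 3.44

3.44


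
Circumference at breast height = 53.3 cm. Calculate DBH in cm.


Formula: DBH = C / pi
DBH = 53.3 / pi
pi = 3.14159...
DBH = 17.0 cm

17.0


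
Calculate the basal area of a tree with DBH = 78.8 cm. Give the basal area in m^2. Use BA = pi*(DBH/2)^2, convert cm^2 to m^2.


Formula: BA = pi * (DBH/2)^2 / 10000  (cm^2 to m^2)
Radius = DBH/2 = 78.8/2 = 39.4 cm
BA = pi * 39.4^2 / 10000
   = 4876.8828 cm^2 / 10000
   = 0.4877 m^2

0.4877


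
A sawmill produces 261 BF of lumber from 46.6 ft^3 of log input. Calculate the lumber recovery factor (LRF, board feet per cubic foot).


Formula: LRF = Lumber Output (BF) / Log Input (ft^3)
LRF = 261 BF / 46.6 ft^3
LRF = 5.6 BF/ft^3

5.6


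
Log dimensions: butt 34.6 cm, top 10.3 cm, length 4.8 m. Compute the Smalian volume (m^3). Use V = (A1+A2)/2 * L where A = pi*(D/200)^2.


Smalian: V = (A1 + A2)/2 * L,  A = pi*(D/200)^2
A1 = pi*(34.6/200)^2 = 0.094025 m^2
A2 = pi*(10.3/200)^2 = 0.008332 m^2
V = (0.094025+0.008332)/2*4.8 = 0.2457 m^3

0.2457


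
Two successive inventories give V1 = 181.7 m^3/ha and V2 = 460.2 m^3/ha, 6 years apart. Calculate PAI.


Formula: PAI = (V_T2 - V_T1) / (T2 - T1)
Volume increment = 460.2 - 181.7 = 278.5 m^3/ha
PAI = 278.5 / 6 = 46.42 m^3/ha/year

46.42


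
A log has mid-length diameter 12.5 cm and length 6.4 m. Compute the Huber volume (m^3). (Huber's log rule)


Huber: V = Am * L,  Am = pi*(Dm/200)^2
Am = pi*(12.5/200)^2 = 0.012272 m^2
V = 0.012272*6.4 = 0.0785 m^3

0.0785


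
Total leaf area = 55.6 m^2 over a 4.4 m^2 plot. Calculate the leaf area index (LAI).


Formula: LAI = total leaf area / ground area  (dimensionless)
LAI = 55.6 m^2 / 4.4 m^2
LAI = 12.64

12.64


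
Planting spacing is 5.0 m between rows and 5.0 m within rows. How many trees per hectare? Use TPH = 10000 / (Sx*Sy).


Formula: TPH = 10000 m^2/ha / (spacing_x * spacing_y)
Area per tree = 5.0 m * 5.0 m = 25.0 m^2
TPH = 10000 / 25.0 = 400 trees/ha

400


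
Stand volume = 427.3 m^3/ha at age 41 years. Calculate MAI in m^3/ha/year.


Formula: MAI = Total Volume / Stand Age
MAI = 427.3 m^3/ha / 41 years
MAI = 10.42 m^3/ha/year

10.42


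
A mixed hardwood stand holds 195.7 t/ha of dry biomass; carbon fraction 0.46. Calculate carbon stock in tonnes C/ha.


Formula: Carbon Stock = Biomass * Carbon Fraction
C = 195.7 t/ha * 0.46
C = 90.0 t C/ha

90.0


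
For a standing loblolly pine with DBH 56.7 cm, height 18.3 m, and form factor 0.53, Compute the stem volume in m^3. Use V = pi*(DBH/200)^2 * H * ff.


Formula: V = pi * (DBH/200)^2 * H * ff
Radius = DBH/200 = 56.7/200 = 0.2835 m
Radius^2 = 0.2835^2 = 0.08037225 m^2
V = pi * 0.08037225 * 18.3 * 0.53
V = 2.449 m^3

2.449


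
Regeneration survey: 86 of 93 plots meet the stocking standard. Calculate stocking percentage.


Formula: Stocking % = stocked plots / total plots * 100
Stocking = 86 / 93 * 100
Stocking = 0.9247 * 100 = 92.5%

92.5


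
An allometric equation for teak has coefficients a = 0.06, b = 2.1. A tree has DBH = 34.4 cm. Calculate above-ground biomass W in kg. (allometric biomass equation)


Formula: W = a * DBH^b  (allometric power law)
DBH^b = 34.4^2.1 = 1685.6707
W = 0.06 * 1685.6707 = 101.1 kg

101.1


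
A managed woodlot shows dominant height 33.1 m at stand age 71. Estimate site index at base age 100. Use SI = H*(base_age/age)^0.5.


Formula: SI = H_dom * (base_age / age)^0.5
Age ratio = 100 / 71 = 1.40845
sqrt(age_ratio) = 1.18678
SI = 33.1 * 1.18678 = 39.3 m

39.3


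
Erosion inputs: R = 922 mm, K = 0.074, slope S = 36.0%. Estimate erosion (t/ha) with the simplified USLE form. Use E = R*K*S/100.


Formula: E = R * K * S / 100  (simplified USLE)
R * K = 922 * 0.074 = 68.228
E = 68.228 * 36.0 / 100 = 24.56 t/ha

24.56


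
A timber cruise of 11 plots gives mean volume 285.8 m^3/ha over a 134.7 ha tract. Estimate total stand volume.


Formula: Total Volume = Mean Volume per ha * Total Area
Total Volume = 285.8 m^3/ha * 134.7 ha
Total Volume = 38497 m^3

38497


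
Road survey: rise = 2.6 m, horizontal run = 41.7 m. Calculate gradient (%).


Formula: Gradient = rise / run * 100
Gradient = 2.6 / 41.7 * 100 = 6.2%

6.2


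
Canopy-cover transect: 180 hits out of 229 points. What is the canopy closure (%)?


Formula: Canopy closure = covered points / total points * 100
Closure = 180 / 229 * 100
Closure = 0.786 * 100 = 78.6%

78.6


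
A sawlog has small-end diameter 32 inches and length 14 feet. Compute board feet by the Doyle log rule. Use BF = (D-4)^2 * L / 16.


Doyle: BF = (D - 4)^2 * L / 16
Adjusted diameter = 32 - 4 = 28 in
(D-4)^2 = 28^2 = 784
BF = 784 * 14 / 16 = 686 BF

686


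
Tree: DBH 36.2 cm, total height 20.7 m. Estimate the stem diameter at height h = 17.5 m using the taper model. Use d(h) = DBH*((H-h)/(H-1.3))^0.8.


Taper: d(h) = DBH * ((H - h) / (H - 1.3))^0.8
Numerator = H - h = 20.7 - 17.5 = 3.2 m
Denominator = H - 1.3 = 20.7 - 1.3 = 19.4 m
Ratio = 3.2 / 19.4 = 0.16495
d = 36.2 * 0.16495^0.8 = 8.6 cm

8.6


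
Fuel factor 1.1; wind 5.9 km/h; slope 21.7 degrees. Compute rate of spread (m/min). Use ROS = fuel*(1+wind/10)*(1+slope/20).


Formula: ROS = fuel * (1 + wind/10) * (1 + slope/20)
Wind factor = 1 + 5.9/10 = 1.59
Slope factor = 1 + 21.7/20 = 2.085
ROS = 1.1 * 1.59 * 2.085 = 3.65 m/min

3.65


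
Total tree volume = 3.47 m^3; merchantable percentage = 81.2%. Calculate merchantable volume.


Formula: MV = V_total * (merchantable_pct / 100)
Merchantable fraction = 81.2% / 100 = 0.812
MV = 3.47 m^3 * 0.812 = 2.818 m^3

2.818


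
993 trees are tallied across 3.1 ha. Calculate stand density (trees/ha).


Formula: Stand Density = N_trees / Area_ha
Density = 993 trees / 3.1 ha
Density = 320 trees/ha

320


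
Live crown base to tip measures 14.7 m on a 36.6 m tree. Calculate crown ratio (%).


Formula: Crown Ratio = (Crown Length / Total Height) * 100
CR = (14.7 m / 36.6 m) * 100
CR = 0.4016 * 100 = 40.2%

40.2


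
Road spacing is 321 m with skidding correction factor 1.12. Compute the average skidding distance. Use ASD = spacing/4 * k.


Formula: ASD = (spacing / 4) * correction
Uncorrected distance = spacing / 4 = 321 / 4 = 80.25 m
ASD = 80.25 * 1.12 = 90 m

90


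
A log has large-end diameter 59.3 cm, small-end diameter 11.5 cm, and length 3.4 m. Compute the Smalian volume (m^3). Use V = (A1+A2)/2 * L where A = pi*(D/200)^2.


Smalian: V = (A1 + A2)/2 * L,  A = pi*(D/200)^2
A1 = pi*(59.3/200)^2 = 0.276184 m^2
A2 = pi*(11.5/200)^2 = 0.010387 m^2
V = (0.276184+0.010387)/2*3.4 = 0.4872 m^3

0.4872


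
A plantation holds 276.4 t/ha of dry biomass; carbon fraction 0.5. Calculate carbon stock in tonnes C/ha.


Formula: Carbon Stock = Biomass * Carbon Fraction
C = 276.4 t/ha * 0.5
C = 138.2 t C/ha

138.2


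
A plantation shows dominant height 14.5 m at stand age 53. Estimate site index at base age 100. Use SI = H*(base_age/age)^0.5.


Formula: SI = H_dom * (base_age / age)^0.5
Age ratio = 100 / 53 = 1.88679
sqrt(age_ratio) = 1.37361
SI = 14.5 * 1.37361 = 19.9 m

19.9


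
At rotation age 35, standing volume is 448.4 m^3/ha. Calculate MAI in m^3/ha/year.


Formula: MAI = Total Volume / Stand Age
MAI = 448.4 m^3/ha / 35 years
MAI = 12.81 m^3/ha/year

12.81


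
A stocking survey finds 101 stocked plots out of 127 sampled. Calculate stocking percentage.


Formula: Stocking % = stocked plots / total plots * 100
Stocking = 101 / 127 * 100
Stocking = 0.7953 * 100 = 79.5%

79.5


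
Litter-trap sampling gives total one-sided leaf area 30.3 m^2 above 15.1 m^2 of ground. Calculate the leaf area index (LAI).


Formula: LAI = total leaf area / ground area  (dimensionless)
LAI = 30.3 m^2 / 15.1 m^2
LAI = 2.01

2.01


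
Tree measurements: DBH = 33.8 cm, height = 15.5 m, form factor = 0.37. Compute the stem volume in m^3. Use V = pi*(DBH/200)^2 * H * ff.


Formula: V = pi * (DBH/200)^2 * H * ff
Radius = DBH/200 = 33.8/200 = 0.169 m
Radius^2 = 0.169^2 = 0.028561 m^2
V = pi * 0.028561 * 15.5 * 0.37
V = 0.515 m^3

0.515


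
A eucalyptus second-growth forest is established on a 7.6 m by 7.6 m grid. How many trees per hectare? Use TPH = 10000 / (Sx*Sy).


Formula: TPH = 10000 m^2/ha / (spacing_x * spacing_y)
Area per tree = 7.6 m * 7.6 m = 57.76 m^2
TPH = 10000 / 57.76 = 173 trees/ha

173


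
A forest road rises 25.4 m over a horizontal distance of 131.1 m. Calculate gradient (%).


Formula: Gradient = rise / run * 100
Gradient = 25.4 / 131.1 * 100 = 19.4%

19.4


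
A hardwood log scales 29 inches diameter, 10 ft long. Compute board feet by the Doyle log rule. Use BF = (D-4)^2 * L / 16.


Doyle: BF = (D - 4)^2 * L / 16
Adjusted diameter = 29 - 4 = 25 in
(D-4)^2 = 25^2 = 625
BF = 625 * 10 / 16 = 391 BF

391
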